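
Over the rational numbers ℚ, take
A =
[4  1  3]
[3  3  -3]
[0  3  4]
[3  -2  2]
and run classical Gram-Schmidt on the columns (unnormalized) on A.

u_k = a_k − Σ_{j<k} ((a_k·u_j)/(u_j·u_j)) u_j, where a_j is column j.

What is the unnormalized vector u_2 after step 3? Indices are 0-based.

Step 1: u_0 = a_0 = (4, 3, 0, 3).
Step 2: u_1 = a_1 − (7/34)·u_0 = (3/17, 81/34, 3, -89/34).
Step 3: u_2 = a_2 − (9/34)·u_0 − (5/733)·u_1 = (1422/733, -2793/733, 2917/733, 897/733).

u_2 = (1422/733, -2793/733, 2917/733, 897/733)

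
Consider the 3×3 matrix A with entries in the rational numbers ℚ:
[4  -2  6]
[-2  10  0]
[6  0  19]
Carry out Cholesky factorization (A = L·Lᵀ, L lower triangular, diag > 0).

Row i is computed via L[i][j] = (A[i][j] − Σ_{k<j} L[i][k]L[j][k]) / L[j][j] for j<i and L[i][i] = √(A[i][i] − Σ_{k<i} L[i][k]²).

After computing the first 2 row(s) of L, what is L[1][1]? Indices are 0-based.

Step 1: L[0][0] = √(4) = 2.
  L[1][0] = (-2) / L[0][0] = -1.
Step 2: L[1][1] = √(9) = 3.

L[1][1] = 3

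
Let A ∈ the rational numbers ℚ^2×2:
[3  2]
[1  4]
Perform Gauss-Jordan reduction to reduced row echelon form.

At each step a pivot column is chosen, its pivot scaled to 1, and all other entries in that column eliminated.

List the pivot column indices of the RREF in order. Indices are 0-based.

pivot(0,0)=3: scale R0 → (1, 2/3)
  clear (1,0): R1 −= (1)R0 → (0, 10/3)
pivot(1,1)=10/3: scale R1 → (0, 1)
  clear (0,1): R0 −= (2/3)R1 → (1, 0)

pivot columns: 0, 1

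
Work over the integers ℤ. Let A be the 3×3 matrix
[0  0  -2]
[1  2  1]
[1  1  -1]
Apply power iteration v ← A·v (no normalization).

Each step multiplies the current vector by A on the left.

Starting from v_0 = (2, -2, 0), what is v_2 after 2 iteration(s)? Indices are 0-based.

v_2 = (0, -4, -2)

v_0 = (2, -2, 0).
v_1 = A·v_0 = (0, -2, 0).
v_2 = A·v_1 = (0, -4, -2).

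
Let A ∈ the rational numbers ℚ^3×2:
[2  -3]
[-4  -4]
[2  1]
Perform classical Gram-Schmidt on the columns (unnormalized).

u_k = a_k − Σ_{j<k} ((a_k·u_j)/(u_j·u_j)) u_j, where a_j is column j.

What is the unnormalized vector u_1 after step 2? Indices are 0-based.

Step 1: u_0 = a_0 = (2, -4, 2).
Step 2: u_1 = a_1 − (1/2)·u_0 = (-4, -2, 0).

u_1 = (-4, -2, 0)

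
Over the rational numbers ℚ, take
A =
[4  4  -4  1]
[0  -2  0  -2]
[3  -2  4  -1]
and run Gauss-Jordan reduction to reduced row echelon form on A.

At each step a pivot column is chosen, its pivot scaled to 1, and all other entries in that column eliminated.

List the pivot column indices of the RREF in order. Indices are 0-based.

pivot columns: 0, 1, 2

pivot(0,0)=4: scale R0 → (1, 1, -1, 1/4)
  clear (2,0): R2 −= (3)R0 → (0, -5, 7, -7/4)
pivot(1,1)=-2: scale R1 → (0, 1, 0, 1)
  clear (0,1): R0 −= (1)R1 → (1, 0, -1, -3/4)
  clear (2,1): R2 −= (-5)R1 → (0, 0, 7, 13/4)
pivot(2,2)=7: scale R2 → (0, 0, 1, 13/28)
  clear (0,2): R0 −= (-1)R2 → (1, 0, 0, -2/7)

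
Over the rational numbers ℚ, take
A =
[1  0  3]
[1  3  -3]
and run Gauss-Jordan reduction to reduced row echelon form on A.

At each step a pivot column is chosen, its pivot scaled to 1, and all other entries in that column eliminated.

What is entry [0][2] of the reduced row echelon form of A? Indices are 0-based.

M[0][2] = 3

pivot(0,0)=1: scale R0 → (1, 0, 3)
  clear (1,0): R1 −= (1)R0 → (0, 3, -6)
pivot(1,1)=3: scale R1 → (0, 1, -2)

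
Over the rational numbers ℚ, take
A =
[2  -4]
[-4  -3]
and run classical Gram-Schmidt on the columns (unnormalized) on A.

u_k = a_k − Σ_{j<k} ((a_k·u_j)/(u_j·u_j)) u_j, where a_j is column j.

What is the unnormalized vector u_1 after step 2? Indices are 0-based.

Step 1: u_0 = a_0 = (2, -4).
Step 2: u_1 = a_1 − (1/5)·u_0 = (-22/5, -11/5).

u_1 = (-22/5, -11/5)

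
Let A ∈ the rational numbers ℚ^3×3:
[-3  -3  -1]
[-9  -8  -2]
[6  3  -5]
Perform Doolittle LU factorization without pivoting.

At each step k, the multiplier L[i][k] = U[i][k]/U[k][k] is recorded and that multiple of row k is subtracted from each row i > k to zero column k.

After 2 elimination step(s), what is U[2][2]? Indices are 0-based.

Step 1: pivot at (0,0) is -3.
  row1 ← row1 − (3)·row0  ⇒  L[1][0]=3, U row1=(0, 1, 1)
  row2 ← row2 − (-2)·row0  ⇒  L[2][0]=-2, U row2=(0, -3, -7)
Step 2: pivot at (1,1) is 1.
  row2 ← row2 − (-3)·row1  ⇒  L[2][1]=-3, U row2=(0, 0, -4)

U[2][2] = -4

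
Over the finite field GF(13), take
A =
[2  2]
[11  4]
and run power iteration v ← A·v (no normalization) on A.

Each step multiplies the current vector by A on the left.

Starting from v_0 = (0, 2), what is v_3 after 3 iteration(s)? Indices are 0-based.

v_0 = (0, 2).
v_1 = A·v_0 = (4, 8).
v_2 = A·v_1 = (11, 11).
v_3 = A·v_2 = (5, 9).

v_3 = (5, 9)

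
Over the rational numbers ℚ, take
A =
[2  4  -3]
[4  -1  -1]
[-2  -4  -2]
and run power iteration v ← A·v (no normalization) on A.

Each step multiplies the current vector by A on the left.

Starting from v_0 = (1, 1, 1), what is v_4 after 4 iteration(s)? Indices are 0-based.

v_0 = (1, 1, 1).
v_1 = A·v_0 = (3, 2, -8).
v_2 = A·v_1 = (38, 18, 2).
v_3 = A·v_2 = (142, 132, -152).
v_4 = A·v_3 = (1268, 588, -508).

v_4 = (1268, 588, -508)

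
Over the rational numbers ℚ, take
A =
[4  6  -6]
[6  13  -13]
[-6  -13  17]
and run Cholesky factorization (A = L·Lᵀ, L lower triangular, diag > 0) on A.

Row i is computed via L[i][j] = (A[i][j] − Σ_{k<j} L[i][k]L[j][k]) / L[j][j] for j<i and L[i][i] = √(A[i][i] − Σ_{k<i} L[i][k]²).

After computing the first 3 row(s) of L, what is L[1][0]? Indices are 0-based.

Step 1: L[0][0] = √(4) = 2.
  L[1][0] = (6) / L[0][0] = 3.
Step 2: L[1][1] = √(4) = 2.
  L[2][0] = (-6) / L[0][0] = -3.
  L[2][1] = (-4) / L[1][1] = -2.
Step 3: L[2][2] = √(4) = 2.

L[1][0] = 3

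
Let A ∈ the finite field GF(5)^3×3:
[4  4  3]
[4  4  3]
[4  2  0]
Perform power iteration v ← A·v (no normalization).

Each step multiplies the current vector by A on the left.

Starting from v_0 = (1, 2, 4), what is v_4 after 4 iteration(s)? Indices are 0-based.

v_0 = (1, 2, 4).
v_1 = A·v_0 = (4, 4, 3).
v_2 = A·v_1 = (1, 1, 4).
v_3 = A·v_2 = (0, 0, 1).
v_4 = A·v_3 = (3, 3, 0).

v_4 = (3, 3, 0)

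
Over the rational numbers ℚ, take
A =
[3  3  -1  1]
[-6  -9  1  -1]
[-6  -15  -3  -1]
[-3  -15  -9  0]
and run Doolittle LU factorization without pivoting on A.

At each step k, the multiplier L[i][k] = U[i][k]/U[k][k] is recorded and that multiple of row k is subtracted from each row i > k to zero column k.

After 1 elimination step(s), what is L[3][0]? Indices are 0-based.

L[3][0] = -1

[col 0] pivot 3
  R1 -= -2*R0 → (0, -3, -1, 1)  (L[1][0] := -2)
  R2 -= -2*R0 → (0, -9, -5, 1)  (L[2][0] := -2)
  R3 -= -1*R0 → (0, -12, -10, 1)  (L[3][0] := -1)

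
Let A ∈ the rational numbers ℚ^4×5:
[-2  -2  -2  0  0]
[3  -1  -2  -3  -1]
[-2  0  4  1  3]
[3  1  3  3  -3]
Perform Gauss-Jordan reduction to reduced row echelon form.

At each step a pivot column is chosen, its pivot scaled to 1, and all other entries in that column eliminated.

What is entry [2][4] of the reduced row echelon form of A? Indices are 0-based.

step 1: normalize row 0 (÷-2) = (1, 1, 1, 0, 0)
  row 1: subtract 3×row0 = (0, -4, -5, -3, -1)
  row 2: subtract -2×row0 = (0, 2, 6, 1, 3)
  row 3: subtract 3×row0 = (0, -2, 0, 3, -3)
step 2: normalize row 1 (÷-4) = (0, 1, 5/4, 3/4, 1/4)
  row 0: subtract 1×row1 = (1, 0, -1/4, -3/4, -1/4)
  row 2: subtract 2×row1 = (0, 0, 7/2, -1/2, 5/2)
  row 3: subtract -2×row1 = (0, 0, 5/2, 9/2, -5/2)
step 3: normalize row 2 (÷7/2) = (0, 0, 1, -1/7, 5/7)
  row 0: subtract -1/4×row2 = (1, 0, 0, -11/14, -1/14)
  row 1: subtract 5/4×row2 = (0, 1, 0, 13/14, -9/14)
  row 3: subtract 5/2×row2 = (0, 0, 0, 34/7, -30/7)
step 4: normalize row 3 (÷34/7) = (0, 0, 0, 1, -15/17)
  row 0: subtract -11/14×row3 = (1, 0, 0, 0, -13/17)
  row 1: subtract 13/14×row3 = (0, 1, 0, 0, 3/17)
  row 2: subtract -1/7×row3 = (0, 0, 1, 0, 10/17)

M[2][4] = 10/17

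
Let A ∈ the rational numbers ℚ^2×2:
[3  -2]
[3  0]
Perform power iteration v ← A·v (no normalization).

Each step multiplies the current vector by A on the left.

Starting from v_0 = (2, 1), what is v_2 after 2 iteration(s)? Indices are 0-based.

v_0 = (2, 1).
v_1 = A·v_0 = (4, 6).
v_2 = A·v_1 = (0, 12).

v_2 = (0, 12)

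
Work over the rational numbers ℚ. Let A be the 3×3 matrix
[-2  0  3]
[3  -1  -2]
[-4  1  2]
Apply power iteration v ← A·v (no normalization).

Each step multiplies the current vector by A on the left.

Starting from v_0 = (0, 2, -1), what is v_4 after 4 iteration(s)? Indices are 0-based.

v_4 = (-75, 87, -111)

v_0 = (0, 2, -1).
v_1 = A·v_0 = (-3, 0, 0).
v_2 = A·v_1 = (6, -9, 12).
v_3 = A·v_2 = (24, 3, -9).
v_4 = A·v_3 = (-75, 87, -111).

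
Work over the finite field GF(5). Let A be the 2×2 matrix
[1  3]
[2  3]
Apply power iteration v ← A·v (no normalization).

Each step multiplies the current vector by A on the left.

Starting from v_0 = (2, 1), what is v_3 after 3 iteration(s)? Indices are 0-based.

v_3 = (4, 0)

v_0 = (2, 1).
v_1 = A·v_0 = (0, 2).
v_2 = A·v_1 = (1, 1).
v_3 = A·v_2 = (4, 0).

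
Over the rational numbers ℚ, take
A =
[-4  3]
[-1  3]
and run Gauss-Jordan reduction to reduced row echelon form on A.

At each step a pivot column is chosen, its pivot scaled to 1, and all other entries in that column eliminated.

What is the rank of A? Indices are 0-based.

rank = 2

[1] R0 /= -4  ⇒  (1, -3/4)
     R1 -= -1·R0  ⇒  (0, 9/4)
[2] R1 /= 9/4  ⇒  (0, 1)
     R0 -= -3/4·R1  ⇒  (1, 0)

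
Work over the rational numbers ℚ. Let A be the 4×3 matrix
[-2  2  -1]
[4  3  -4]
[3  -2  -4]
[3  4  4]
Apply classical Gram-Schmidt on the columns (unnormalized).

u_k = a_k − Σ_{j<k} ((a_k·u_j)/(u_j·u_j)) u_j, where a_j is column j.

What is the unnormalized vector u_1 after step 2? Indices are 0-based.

Step 1: u_0 = a_0 = (-2, 4, 3, 3).
Step 2: u_1 = a_1 − (7/19)·u_0 = (52/19, 29/19, -59/19, 55/19).

u_1 = (52/19, 29/19, -59/19, 55/19)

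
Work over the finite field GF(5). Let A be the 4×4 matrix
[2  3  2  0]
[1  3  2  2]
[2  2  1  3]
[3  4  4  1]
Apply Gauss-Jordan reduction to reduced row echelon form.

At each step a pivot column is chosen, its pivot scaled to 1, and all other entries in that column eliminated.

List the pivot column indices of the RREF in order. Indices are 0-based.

step 1: normalize row 0 (÷2) = (1, 4, 1, 0)
  row 1: subtract 1×row0 = (0, 4, 1, 2)
  row 2: subtract 2×row0 = (0, 4, 4, 3)
  row 3: subtract 3×row0 = (0, 2, 1, 1)
step 2: normalize row 1 (÷4) = (0, 1, 4, 3)
  row 0: subtract 4×row1 = (1, 0, 0, 3)
  row 2: subtract 4×row1 = (0, 0, 3, 1)
  row 3: subtract 2×row1 = (0, 0, 3, 0)
step 3: normalize row 2 (÷3) = (0, 0, 1, 2)
  row 1: subtract 4×row2 = (0, 1, 0, 0)
  row 3: subtract 3×row2 = (0, 0, 0, 4)
step 4: normalize row 3 (÷4) = (0, 0, 0, 1)
  row 0: subtract 3×row3 = (1, 0, 0, 0)
  row 2: subtract 2×row3 = (0, 0, 1, 0)

pivot columns: 0, 1, 2, 3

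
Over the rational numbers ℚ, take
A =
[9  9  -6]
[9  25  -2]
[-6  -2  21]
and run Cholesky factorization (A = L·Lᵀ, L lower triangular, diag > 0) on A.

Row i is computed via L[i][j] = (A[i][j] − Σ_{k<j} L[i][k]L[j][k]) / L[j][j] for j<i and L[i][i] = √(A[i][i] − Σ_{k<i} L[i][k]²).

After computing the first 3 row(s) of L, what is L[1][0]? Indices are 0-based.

Step 1: L[0][0] = √(9) = 3.
  L[1][0] = (9) / L[0][0] = 3.
Step 2: L[1][1] = √(16) = 4.
  L[2][0] = (-6) / L[0][0] = -2.
  L[2][1] = (4) / L[1][1] = 1.
Step 3: L[2][2] = √(16) = 4.

L[1][0] = 3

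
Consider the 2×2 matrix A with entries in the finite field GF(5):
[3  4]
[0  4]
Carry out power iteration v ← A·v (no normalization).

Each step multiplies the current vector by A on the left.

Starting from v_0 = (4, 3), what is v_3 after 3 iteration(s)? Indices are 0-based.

v_3 = (2, 2)

v_0 = (4, 3).
v_1 = A·v_0 = (4, 2).
v_2 = A·v_1 = (0, 3).
v_3 = A·v_2 = (2, 2).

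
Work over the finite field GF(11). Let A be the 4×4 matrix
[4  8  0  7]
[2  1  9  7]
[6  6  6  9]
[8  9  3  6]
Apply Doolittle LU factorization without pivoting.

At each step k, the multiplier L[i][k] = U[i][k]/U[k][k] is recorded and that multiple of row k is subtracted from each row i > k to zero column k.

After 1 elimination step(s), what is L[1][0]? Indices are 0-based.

L[1][0] = 6

Step 1: pivot at (0,0) is 4.
  row1 ← row1 − (6)·row0  ⇒  L[1][0]=6, U row1=(0, 8, 9, 9)
  row2 ← row2 − (7)·row0  ⇒  L[2][0]=7, U row2=(0, 5, 6, 4)
  row3 ← row3 − (2)·row0  ⇒  L[3][0]=2, U row3=(0, 4, 3, 3)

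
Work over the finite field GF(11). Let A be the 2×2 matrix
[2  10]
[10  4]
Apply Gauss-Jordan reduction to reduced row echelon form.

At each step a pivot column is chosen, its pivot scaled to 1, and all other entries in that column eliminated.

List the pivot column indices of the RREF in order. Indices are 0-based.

step 1: normalize row 0 (÷2) = (1, 5)
  row 1: subtract 10×row0 = (0, 9)
step 2: normalize row 1 (÷9) = (0, 1)
  row 0: subtract 5×row1 = (1, 0)

pivot columns: 0, 1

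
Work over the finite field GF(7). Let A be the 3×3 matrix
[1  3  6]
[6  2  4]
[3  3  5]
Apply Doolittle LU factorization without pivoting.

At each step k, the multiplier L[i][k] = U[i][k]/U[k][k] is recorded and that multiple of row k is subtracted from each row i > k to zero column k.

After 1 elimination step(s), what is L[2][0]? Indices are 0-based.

L[2][0] = 3

k=0: U[0][0]=1
  eliminate (1,0): mult=6, new row 1: (0, 5, 3); set L[1][0]=6
  eliminate (2,0): mult=3, new row 2: (0, 1, 1); set L[2][0]=3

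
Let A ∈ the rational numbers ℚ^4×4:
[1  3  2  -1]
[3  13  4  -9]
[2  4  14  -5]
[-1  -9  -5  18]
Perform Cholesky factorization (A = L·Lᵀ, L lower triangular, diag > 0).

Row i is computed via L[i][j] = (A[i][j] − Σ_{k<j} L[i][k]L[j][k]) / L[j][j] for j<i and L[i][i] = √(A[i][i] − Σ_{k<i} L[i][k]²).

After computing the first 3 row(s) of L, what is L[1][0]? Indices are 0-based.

L[1][0] = 3

Step 1: L[0][0] = √(1) = 1.
  L[1][0] = (3) / L[0][0] = 3.
Step 2: L[1][1] = √(4) = 2.
  L[2][0] = (2) / L[0][0] = 2.
  L[2][1] = (-2) / L[1][1] = -1.
Step 3: L[2][2] = √(9) = 3.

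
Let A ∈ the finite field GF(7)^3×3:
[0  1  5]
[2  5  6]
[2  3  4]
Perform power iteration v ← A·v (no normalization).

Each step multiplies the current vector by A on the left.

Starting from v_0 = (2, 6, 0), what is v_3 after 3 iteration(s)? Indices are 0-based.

v_3 = (1, 4, 1)

v_0 = (2, 6, 0).
v_1 = A·v_0 = (6, 6, 1).
v_2 = A·v_1 = (4, 6, 6).
v_3 = A·v_2 = (1, 4, 1).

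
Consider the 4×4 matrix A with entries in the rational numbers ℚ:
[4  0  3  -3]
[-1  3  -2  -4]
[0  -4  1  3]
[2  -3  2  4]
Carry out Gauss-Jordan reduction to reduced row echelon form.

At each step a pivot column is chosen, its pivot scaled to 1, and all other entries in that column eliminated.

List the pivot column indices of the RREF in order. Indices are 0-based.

[1] R0 /= 4  ⇒  (1, 0, 3/4, -3/4)
     R1 -= -1·R0  ⇒  (0, 3, -5/4, -19/4)
     R3 -= 2·R0  ⇒  (0, -3, 1/2, 11/2)
[2] R1 /= 3  ⇒  (0, 1, -5/12, -19/12)
     R2 -= -4·R1  ⇒  (0, 0, -2/3, -10/3)
     R3 -= -3·R1  ⇒  (0, 0, -3/4, 3/4)
[3] R2 /= -2/3  ⇒  (0, 0, 1, 5)
     R0 -= 3/4·R2  ⇒  (1, 0, 0, -9/2)
     R1 -= -5/12·R2  ⇒  (0, 1, 0, 1/2)
     R3 -= -3/4·R2  ⇒  (0, 0, 0, 9/2)
[4] R3 /= 9/2  ⇒  (0, 0, 0, 1)
     R0 -= -9/2·R3  ⇒  (1, 0, 0, 0)
     R1 -= 1/2·R3  ⇒  (0, 1, 0, 0)
     R2 -= 5·R3  ⇒  (0, 0, 1, 0)

pivot columns: 0, 1, 2, 3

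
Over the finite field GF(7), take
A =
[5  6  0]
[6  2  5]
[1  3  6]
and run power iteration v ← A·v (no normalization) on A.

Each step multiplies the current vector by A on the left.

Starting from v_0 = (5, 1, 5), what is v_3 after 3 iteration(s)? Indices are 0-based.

v_3 = (0, 1, 4)

v_0 = (5, 1, 5).
v_1 = A·v_0 = (3, 1, 3).
v_2 = A·v_1 = (0, 0, 3).
v_3 = A·v_2 = (0, 1, 4).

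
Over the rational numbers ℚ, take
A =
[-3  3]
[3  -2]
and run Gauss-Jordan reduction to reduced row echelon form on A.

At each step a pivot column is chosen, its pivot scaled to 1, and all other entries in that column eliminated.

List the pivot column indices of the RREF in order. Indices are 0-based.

pivot columns: 0, 1

step 1: normalize row 0 (÷-3) = (1, -1)
  row 1: subtract 3×row0 = (0, 1)
step 2: normalize row 1 (÷1) = (0, 1)
  row 0: subtract -1×row1 = (1, 0)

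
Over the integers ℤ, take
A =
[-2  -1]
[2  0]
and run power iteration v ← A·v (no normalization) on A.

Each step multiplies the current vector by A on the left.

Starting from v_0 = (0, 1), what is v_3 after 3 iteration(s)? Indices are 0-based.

v_3 = (-2, 4)

v_0 = (0, 1).
v_1 = A·v_0 = (-1, 0).
v_2 = A·v_1 = (2, -2).
v_3 = A·v_2 = (-2, 4).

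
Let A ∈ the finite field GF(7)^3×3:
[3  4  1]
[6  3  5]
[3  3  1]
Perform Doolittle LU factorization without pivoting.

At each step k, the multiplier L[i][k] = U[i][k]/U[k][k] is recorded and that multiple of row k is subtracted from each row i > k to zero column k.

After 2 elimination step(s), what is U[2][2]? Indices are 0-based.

U[2][2] = 5

k=0: U[0][0]=3
  eliminate (1,0): mult=2, new row 1: (0, 2, 3); set L[1][0]=2
  eliminate (2,0): mult=1, new row 2: (0, 6, 0); set L[2][0]=1
k=1: U[1][1]=2
  eliminate (2,1): mult=3, new row 2: (0, 0, 5); set L[2][1]=3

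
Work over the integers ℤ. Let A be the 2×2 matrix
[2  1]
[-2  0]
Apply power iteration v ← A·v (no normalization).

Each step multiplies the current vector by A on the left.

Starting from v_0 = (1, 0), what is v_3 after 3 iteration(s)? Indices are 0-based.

v_3 = (0, -4)

v_0 = (1, 0).
v_1 = A·v_0 = (2, -2).
v_2 = A·v_1 = (2, -4).
v_3 = A·v_2 = (0, -4).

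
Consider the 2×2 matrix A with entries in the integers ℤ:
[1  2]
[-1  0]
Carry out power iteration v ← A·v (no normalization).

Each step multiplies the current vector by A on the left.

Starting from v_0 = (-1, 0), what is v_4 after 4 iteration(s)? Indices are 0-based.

v_4 = (1, -3)

v_0 = (-1, 0).
v_1 = A·v_0 = (-1, 1).
v_2 = A·v_1 = (1, 1).
v_3 = A·v_2 = (3, -1).
v_4 = A·v_3 = (1, -3).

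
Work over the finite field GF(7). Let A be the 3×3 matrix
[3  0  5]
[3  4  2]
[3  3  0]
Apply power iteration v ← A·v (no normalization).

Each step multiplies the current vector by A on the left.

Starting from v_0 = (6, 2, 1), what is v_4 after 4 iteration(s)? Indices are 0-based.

v_0 = (6, 2, 1).
v_1 = A·v_0 = (2, 0, 3).
v_2 = A·v_1 = (0, 5, 6).
v_3 = A·v_2 = (2, 4, 1).
v_4 = A·v_3 = (4, 3, 4).

v_4 = (4, 3, 4)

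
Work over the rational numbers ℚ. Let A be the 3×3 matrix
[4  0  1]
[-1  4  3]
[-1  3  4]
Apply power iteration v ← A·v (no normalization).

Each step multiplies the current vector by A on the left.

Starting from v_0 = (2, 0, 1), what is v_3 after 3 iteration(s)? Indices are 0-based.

v_0 = (2, 0, 1).
v_1 = A·v_0 = (9, 1, 2).
v_2 = A·v_1 = (38, 1, 2).
v_3 = A·v_2 = (154, -28, -27).

v_3 = (154, -28, -27)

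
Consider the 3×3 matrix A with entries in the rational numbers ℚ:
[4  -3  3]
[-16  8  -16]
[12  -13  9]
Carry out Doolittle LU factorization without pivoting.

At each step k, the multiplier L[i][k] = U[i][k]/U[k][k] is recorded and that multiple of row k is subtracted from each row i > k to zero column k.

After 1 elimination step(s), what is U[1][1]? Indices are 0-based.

U[1][1] = -4

k=0: U[0][0]=4
  eliminate (1,0): mult=-4, new row 1: (0, -4, -4); set L[1][0]=-4
  eliminate (2,0): mult=3, new row 2: (0, -4, 0); set L[2][0]=3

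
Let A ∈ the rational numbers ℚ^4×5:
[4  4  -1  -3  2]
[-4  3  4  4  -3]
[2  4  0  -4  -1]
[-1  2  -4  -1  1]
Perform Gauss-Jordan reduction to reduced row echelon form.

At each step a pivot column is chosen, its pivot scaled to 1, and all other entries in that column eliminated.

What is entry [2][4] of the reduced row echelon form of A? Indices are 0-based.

step 1: normalize row 0 (÷4) = (1, 1, -1/4, -3/4, 1/2)
  row 1: subtract -4×row0 = (0, 7, 3, 1, -1)
  row 2: subtract 2×row0 = (0, 2, 1/2, -5/2, -2)
  row 3: subtract -1×row0 = (0, 3, -17/4, -7/4, 3/2)
step 2: normalize row 1 (÷7) = (0, 1, 3/7, 1/7, -1/7)
  row 0: subtract 1×row1 = (1, 0, -19/28, -25/28, 9/14)
  row 2: subtract 2×row1 = (0, 0, -5/14, -39/14, -12/7)
  row 3: subtract 3×row1 = (0, 0, -155/28, -61/28, 27/14)
step 3: normalize row 2 (÷-5/14) = (0, 0, 1, 39/5, 24/5)
  row 0: subtract -19/28×row2 = (1, 0, 0, 22/5, 39/10)
  row 1: subtract 3/7×row2 = (0, 1, 0, -16/5, -11/5)
  row 3: subtract -155/28×row2 = (0, 0, 0, 41, 57/2)
step 4: normalize row 3 (÷41) = (0, 0, 0, 1, 57/82)
  row 0: subtract 22/5×row3 = (1, 0, 0, 0, 69/82)
  row 1: subtract -16/5×row3 = (0, 1, 0, 0, 1/41)
  row 2: subtract 39/5×row3 = (0, 0, 1, 0, -51/82)

M[2][4] = -51/82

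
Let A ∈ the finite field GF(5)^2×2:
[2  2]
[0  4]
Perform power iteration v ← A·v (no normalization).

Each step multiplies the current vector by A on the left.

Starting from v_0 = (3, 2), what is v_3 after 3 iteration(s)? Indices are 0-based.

v_3 = (1, 3)

v_0 = (3, 2).
v_1 = A·v_0 = (0, 3).
v_2 = A·v_1 = (1, 2).
v_3 = A·v_2 = (1, 3).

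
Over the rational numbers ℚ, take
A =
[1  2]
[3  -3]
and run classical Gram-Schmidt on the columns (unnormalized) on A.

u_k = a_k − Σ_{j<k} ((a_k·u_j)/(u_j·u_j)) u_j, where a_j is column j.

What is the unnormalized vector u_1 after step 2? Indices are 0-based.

u_1 = (27/10, -9/10)

Step 1: u_0 = a_0 = (1, 3).
Step 2: u_1 = a_1 − (-7/10)·u_0 = (27/10, -9/10).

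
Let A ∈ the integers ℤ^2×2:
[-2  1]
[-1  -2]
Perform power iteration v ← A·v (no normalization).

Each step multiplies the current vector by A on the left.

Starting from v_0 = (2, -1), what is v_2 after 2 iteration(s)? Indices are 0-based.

v_2 = (10, 5)

v_0 = (2, -1).
v_1 = A·v_0 = (-5, 0).
v_2 = A·v_1 = (10, 5).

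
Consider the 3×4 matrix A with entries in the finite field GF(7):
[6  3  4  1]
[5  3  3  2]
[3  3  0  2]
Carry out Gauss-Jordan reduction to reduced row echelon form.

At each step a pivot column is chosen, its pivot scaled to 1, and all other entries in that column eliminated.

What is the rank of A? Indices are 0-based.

rank = 3

step 1: normalize row 0 (÷6) = (1, 4, 3, 6)
  row 1: subtract 5×row0 = (0, 4, 2, 0)
  row 2: subtract 3×row0 = (0, 5, 5, 5)
step 2: normalize row 1 (÷4) = (0, 1, 4, 0)
  row 0: subtract 4×row1 = (1, 0, 1, 6)
  row 2: subtract 5×row1 = (0, 0, 6, 5)
step 3: normalize row 2 (÷6) = (0, 0, 1, 2)
  row 0: subtract 1×row2 = (1, 0, 0, 4)
  row 1: subtract 4×row2 = (0, 1, 0, 6)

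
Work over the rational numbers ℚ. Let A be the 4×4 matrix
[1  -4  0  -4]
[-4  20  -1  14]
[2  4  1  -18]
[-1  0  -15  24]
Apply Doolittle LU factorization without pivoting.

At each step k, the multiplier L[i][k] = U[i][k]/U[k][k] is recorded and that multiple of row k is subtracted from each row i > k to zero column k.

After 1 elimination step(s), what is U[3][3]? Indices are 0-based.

Step 1: pivot at (0,0) is 1.
  row1 ← row1 − (-4)·row0  ⇒  L[1][0]=-4, U row1=(0, 4, -1, -2)
  row2 ← row2 − (2)·row0  ⇒  L[2][0]=2, U row2=(0, 12, 1, -10)
  row3 ← row3 − (-1)·row0  ⇒  L[3][0]=-1, U row3=(0, -4, -15, 20)

U[3][3] = 20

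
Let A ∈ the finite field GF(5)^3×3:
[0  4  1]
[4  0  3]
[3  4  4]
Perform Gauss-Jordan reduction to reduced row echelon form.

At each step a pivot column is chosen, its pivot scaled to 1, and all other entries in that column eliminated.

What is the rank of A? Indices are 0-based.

[1] R0 <-> R1
[1] R0 /= 4  ⇒  (1, 0, 2)
     R2 -= 3·R0  ⇒  (0, 4, 3)
[2] R1 /= 4  ⇒  (0, 1, 4)
     R2 -= 4·R1  ⇒  (0, 0, 2)
[3] R2 /= 2  ⇒  (0, 0, 1)
     R0 -= 2·R2  ⇒  (1, 0, 0)
     R1 -= 4·R2  ⇒  (0, 1, 0)

rank = 3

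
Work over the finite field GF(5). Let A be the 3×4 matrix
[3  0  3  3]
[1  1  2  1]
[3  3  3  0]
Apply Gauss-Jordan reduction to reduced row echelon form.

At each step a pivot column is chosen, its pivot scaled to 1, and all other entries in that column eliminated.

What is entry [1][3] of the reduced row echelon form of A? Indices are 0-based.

[1] R0 /= 3  ⇒  (1, 0, 1, 1)
     R1 -= 1·R0  ⇒  (0, 1, 1, 0)
     R2 -= 3·R0  ⇒  (0, 3, 0, 2)
[2] R1 /= 1  ⇒  (0, 1, 1, 0)
     R2 -= 3·R1  ⇒  (0, 0, 2, 2)
[3] R2 /= 2  ⇒  (0, 0, 1, 1)
     R0 -= 1·R2  ⇒  (1, 0, 0, 0)
     R1 -= 1·R2  ⇒  (0, 1, 0, 4)

M[1][3] = 4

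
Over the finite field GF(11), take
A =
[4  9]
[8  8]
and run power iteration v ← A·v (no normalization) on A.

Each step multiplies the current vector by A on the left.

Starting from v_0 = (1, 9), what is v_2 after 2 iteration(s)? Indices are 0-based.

v_2 = (4, 0)

v_0 = (1, 9).
v_1 = A·v_0 = (8, 3).
v_2 = A·v_1 = (4, 0).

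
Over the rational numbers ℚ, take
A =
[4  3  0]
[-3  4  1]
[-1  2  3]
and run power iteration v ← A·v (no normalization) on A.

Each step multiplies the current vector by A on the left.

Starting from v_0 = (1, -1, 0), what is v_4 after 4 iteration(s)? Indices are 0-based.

v_0 = (1, -1, 0).
v_1 = A·v_0 = (1, -7, -3).
v_2 = A·v_1 = (-17, -34, -24).
v_3 = A·v_2 = (-170, -109, -123).
v_4 = A·v_3 = (-1007, -49, -417).

v_4 = (-1007, -49, -417)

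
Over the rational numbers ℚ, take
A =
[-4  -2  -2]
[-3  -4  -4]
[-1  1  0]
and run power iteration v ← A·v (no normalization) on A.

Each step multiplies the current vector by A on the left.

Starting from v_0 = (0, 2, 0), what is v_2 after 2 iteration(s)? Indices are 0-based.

v_2 = (28, 36, -4)

v_0 = (0, 2, 0).
v_1 = A·v_0 = (-4, -8, 2).
v_2 = A·v_1 = (28, 36, -4).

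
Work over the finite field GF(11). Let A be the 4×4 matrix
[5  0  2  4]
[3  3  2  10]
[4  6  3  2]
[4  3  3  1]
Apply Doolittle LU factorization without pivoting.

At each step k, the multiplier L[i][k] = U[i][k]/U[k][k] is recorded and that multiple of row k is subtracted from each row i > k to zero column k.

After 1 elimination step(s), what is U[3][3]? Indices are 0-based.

[col 0] pivot 5
  R1 -= 5*R0 → (0, 3, 3, 1)  (L[1][0] := 5)
  R2 -= 3*R0 → (0, 6, 8, 1)  (L[2][0] := 3)
  R3 -= 3*R0 → (0, 3, 8, 0)  (L[3][0] := 3)

U[3][3] = 0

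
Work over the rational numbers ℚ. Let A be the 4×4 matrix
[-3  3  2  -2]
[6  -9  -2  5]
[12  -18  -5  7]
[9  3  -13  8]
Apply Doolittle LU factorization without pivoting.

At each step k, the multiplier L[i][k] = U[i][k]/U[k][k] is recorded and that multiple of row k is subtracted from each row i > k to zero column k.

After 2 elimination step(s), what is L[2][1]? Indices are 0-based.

k=0: U[0][0]=-3
  eliminate (1,0): mult=-2, new row 1: (0, -3, 2, 1); set L[1][0]=-2
  eliminate (2,0): mult=-4, new row 2: (0, -6, 3, -1); set L[2][0]=-4
  eliminate (3,0): mult=-3, new row 3: (0, 12, -7, 2); set L[3][0]=-3
k=1: U[1][1]=-3
  eliminate (2,1): mult=2, new row 2: (0, 0, -1, -3); set L[2][1]=2
  eliminate (3,1): mult=-4, new row 3: (0, 0, 1, 6); set L[3][1]=-4

L[2][1] = 2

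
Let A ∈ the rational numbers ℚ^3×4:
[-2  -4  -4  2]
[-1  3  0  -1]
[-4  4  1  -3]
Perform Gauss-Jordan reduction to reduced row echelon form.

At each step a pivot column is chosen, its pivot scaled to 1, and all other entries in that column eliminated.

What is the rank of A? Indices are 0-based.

[1] R0 /= -2  ⇒  (1, 2, 2, -1)
     R1 -= -1·R0  ⇒  (0, 5, 2, -2)
     R2 -= -4·R0  ⇒  (0, 12, 9, -7)
[2] R1 /= 5  ⇒  (0, 1, 2/5, -2/5)
     R0 -= 2·R1  ⇒  (1, 0, 6/5, -1/5)
     R2 -= 12·R1  ⇒  (0, 0, 21/5, -11/5)
[3] R2 /= 21/5  ⇒  (0, 0, 1, -11/21)
     R0 -= 6/5·R2  ⇒  (1, 0, 0, 3/7)
     R1 -= 2/5·R2  ⇒  (0, 1, 0, -4/21)

rank = 3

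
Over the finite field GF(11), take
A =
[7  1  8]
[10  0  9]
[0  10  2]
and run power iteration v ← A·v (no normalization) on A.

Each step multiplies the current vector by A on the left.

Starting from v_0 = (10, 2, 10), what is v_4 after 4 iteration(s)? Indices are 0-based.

v_4 = (5, 3, 3)

v_0 = (10, 2, 10).
v_1 = A·v_0 = (9, 3, 7).
v_2 = A·v_1 = (1, 10, 0).
v_3 = A·v_2 = (6, 10, 1).
v_4 = A·v_3 = (5, 3, 3).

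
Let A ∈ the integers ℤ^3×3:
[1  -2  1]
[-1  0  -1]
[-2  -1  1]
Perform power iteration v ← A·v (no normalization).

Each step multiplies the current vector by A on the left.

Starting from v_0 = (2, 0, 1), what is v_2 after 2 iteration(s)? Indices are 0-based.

v_2 = (6, 0, -6)

v_0 = (2, 0, 1).
v_1 = A·v_0 = (3, -3, -3).
v_2 = A·v_1 = (6, 0, -6).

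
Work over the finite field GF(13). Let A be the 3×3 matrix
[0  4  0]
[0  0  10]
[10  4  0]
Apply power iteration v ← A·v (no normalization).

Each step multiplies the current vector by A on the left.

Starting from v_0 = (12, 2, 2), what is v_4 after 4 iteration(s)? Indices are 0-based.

v_0 = (12, 2, 2).
v_1 = A·v_0 = (8, 7, 11).
v_2 = A·v_1 = (2, 6, 4).
v_3 = A·v_2 = (11, 1, 5).
v_4 = A·v_3 = (4, 11, 10).

v_4 = (4, 11, 10)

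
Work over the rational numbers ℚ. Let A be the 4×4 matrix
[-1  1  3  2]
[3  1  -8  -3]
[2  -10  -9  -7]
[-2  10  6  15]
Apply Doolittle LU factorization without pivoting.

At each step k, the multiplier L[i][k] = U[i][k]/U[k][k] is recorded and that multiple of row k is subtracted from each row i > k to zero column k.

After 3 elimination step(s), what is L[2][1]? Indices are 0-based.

L[2][1] = -2

k=0: U[0][0]=-1
  eliminate (1,0): mult=-3, new row 1: (0, 4, 1, 3); set L[1][0]=-3
  eliminate (2,0): mult=-2, new row 2: (0, -8, -3, -3); set L[2][0]=-2
  eliminate (3,0): mult=2, new row 3: (0, 8, 0, 11); set L[3][0]=2
k=1: U[1][1]=4
  eliminate (2,1): mult=-2, new row 2: (0, 0, -1, 3); set L[2][1]=-2
  eliminate (3,1): mult=2, new row 3: (0, 0, -2, 5); set L[3][1]=2
k=2: U[2][2]=-1
  eliminate (3,2): mult=2, new row 3: (0, 0, 0, -1); set L[3][2]=2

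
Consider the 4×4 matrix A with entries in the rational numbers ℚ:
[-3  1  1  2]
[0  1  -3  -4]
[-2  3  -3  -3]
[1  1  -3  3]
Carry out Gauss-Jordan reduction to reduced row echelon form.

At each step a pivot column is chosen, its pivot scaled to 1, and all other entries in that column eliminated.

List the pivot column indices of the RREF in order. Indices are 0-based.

pivot columns: 0, 1, 2, 3

pivot(0,0)=-3: scale R0 → (1, -1/3, -1/3, -2/3)
  clear (2,0): R2 −= (-2)R0 → (0, 7/3, -11/3, -13/3)
  clear (3,0): R3 −= (1)R0 → (0, 4/3, -8/3, 11/3)
pivot(1,1)=1: scale R1 → (0, 1, -3, -4)
  clear (0,1): R0 −= (-1/3)R1 → (1, 0, -4/3, -2)
  clear (2,1): R2 −= (7/3)R1 → (0, 0, 10/3, 5)
  clear (3,1): R3 −= (4/3)R1 → (0, 0, 4/3, 9)
pivot(2,2)=10/3: scale R2 → (0, 0, 1, 3/2)
  clear (0,2): R0 −= (-4/3)R2 → (1, 0, 0, 0)
  clear (1,2): R1 −= (-3)R2 → (0, 1, 0, 1/2)
  clear (3,2): R3 −= (4/3)R2 → (0, 0, 0, 7)
pivot(3,3)=7: scale R3 → (0, 0, 0, 1)
  clear (1,3): R1 −= (1/2)R3 → (0, 1, 0, 0)
  clear (2,3): R2 −= (3/2)R3 → (0, 0, 1, 0)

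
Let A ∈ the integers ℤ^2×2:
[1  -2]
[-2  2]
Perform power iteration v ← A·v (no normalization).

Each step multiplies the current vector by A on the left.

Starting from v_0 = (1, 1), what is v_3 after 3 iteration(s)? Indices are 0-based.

v_0 = (1, 1).
v_1 = A·v_0 = (-1, 0).
v_2 = A·v_1 = (-1, 2).
v_3 = A·v_2 = (-5, 6).

v_3 = (-5, 6)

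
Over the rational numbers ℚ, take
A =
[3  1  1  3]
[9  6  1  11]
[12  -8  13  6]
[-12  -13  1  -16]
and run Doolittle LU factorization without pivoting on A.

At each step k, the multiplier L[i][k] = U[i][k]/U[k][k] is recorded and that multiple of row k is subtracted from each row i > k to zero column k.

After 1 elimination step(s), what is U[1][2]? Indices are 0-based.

k=0: U[0][0]=3
  eliminate (1,0): mult=3, new row 1: (0, 3, -2, 2); set L[1][0]=3
  eliminate (2,0): mult=4, new row 2: (0, -12, 9, -6); set L[2][0]=4
  eliminate (3,0): mult=-4, new row 3: (0, -9, 5, -4); set L[3][0]=-4

U[1][2] = -2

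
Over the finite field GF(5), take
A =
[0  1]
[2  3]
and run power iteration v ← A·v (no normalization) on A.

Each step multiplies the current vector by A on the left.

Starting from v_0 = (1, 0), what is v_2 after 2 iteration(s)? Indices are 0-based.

v_2 = (2, 1)

v_0 = (1, 0).
v_1 = A·v_0 = (0, 2).
v_2 = A·v_1 = (2, 1).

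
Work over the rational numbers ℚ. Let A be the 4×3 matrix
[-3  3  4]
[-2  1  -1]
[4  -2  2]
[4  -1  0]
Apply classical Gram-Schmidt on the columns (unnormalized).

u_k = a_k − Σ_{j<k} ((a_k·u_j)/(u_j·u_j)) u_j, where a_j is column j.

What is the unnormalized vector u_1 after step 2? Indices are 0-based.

Step 1: u_0 = a_0 = (-3, -2, 4, 4).
Step 2: u_1 = a_1 − (-23/45)·u_0 = (22/15, -1/45, 2/45, 47/45).

u_1 = (22/15, -1/45, 2/45, 47/45)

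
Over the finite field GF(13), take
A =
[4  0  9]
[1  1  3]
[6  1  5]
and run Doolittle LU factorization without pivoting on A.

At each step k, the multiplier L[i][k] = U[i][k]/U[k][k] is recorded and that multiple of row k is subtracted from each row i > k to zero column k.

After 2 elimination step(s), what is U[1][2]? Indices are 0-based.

U[1][2] = 4

[col 0] pivot 4
  R1 -= 10*R0 → (0, 1, 4)  (L[1][0] := 10)
  R2 -= 8*R0 → (0, 1, 11)  (L[2][0] := 8)
[col 1] pivot 1
  R2 -= 1*R1 → (0, 0, 7)  (L[2][1] := 1)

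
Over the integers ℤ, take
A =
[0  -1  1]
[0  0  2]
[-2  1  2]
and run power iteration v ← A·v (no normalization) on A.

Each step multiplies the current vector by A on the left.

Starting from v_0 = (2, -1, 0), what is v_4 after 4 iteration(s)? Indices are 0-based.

v_0 = (2, -1, 0).
v_1 = A·v_0 = (1, 0, -5).
v_2 = A·v_1 = (-5, -10, -12).
v_3 = A·v_2 = (-2, -24, -24).
v_4 = A·v_3 = (0, -48, -68).

v_4 = (0, -48, -68)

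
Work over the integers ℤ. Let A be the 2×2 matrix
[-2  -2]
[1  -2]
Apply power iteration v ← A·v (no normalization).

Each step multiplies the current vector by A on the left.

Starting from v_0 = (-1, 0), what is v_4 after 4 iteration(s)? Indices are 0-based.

v_0 = (-1, 0).
v_1 = A·v_0 = (2, -1).
v_2 = A·v_1 = (-2, 4).
v_3 = A·v_2 = (-4, -10).
v_4 = A·v_3 = (28, 16).

v_4 = (28, 16)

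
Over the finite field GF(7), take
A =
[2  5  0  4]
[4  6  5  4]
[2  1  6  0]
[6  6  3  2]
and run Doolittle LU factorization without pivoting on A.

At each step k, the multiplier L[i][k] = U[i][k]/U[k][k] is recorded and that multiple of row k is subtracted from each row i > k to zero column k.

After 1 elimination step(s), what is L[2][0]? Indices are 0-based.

Step 1: pivot at (0,0) is 2.
  row1 ← row1 − (2)·row0  ⇒  L[1][0]=2, U row1=(0, 3, 5, 3)
  row2 ← row2 − (1)·row0  ⇒  L[2][0]=1, U row2=(0, 3, 6, 3)
  row3 ← row3 − (3)·row0  ⇒  L[3][0]=3, U row3=(0, 5, 3, 4)

L[2][0] = 1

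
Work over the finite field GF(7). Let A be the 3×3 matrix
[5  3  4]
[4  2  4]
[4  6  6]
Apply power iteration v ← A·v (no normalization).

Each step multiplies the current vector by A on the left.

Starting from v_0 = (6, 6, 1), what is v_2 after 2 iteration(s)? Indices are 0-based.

v_2 = (0, 6, 4)

v_0 = (6, 6, 1).
v_1 = A·v_0 = (3, 5, 3).
v_2 = A·v_1 = (0, 6, 4).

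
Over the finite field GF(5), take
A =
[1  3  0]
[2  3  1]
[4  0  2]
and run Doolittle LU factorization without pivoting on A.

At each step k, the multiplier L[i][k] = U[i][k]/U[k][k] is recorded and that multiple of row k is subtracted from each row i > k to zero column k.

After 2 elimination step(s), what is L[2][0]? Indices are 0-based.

L[2][0] = 4

Step 1: pivot at (0,0) is 1.
  row1 ← row1 − (2)·row0  ⇒  L[1][0]=2, U row1=(0, 2, 1)
  row2 ← row2 − (4)·row0  ⇒  L[2][0]=4, U row2=(0, 3, 2)
Step 2: pivot at (1,1) is 2.
  row2 ← row2 − (4)·row1  ⇒  L[2][1]=4, U row2=(0, 0, 3)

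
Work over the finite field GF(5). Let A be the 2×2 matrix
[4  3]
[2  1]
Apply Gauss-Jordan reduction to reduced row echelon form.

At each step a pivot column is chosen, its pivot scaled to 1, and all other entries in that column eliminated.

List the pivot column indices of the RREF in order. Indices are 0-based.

pivot columns: 0, 1

pivot(0,0)=4: scale R0 → (1, 2)
  clear (1,0): R1 −= (2)R0 → (0, 2)
pivot(1,1)=2: scale R1 → (0, 1)
  clear (0,1): R0 −= (2)R1 → (1, 0)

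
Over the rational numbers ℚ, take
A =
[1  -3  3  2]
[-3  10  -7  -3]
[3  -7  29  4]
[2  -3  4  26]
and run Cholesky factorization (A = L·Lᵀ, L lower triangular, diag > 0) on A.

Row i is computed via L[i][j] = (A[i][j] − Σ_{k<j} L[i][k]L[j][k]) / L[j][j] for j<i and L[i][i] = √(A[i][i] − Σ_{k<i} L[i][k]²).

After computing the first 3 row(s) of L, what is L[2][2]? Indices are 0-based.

Step 1: L[0][0] = √(1) = 1.
  L[1][0] = (-3) / L[0][0] = -3.
Step 2: L[1][1] = √(1) = 1.
  L[2][0] = (3) / L[0][0] = 3.
  L[2][1] = (2) / L[1][1] = 2.
Step 3: L[2][2] = √(16) = 4.

L[2][2] = 4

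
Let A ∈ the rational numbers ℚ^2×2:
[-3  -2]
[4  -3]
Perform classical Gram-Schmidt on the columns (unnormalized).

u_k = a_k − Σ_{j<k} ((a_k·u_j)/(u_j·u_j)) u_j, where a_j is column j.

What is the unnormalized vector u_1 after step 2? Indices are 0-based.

Step 1: u_0 = a_0 = (-3, 4).
Step 2: u_1 = a_1 − (-6/25)·u_0 = (-68/25, -51/25).

u_1 = (-68/25, -51/25)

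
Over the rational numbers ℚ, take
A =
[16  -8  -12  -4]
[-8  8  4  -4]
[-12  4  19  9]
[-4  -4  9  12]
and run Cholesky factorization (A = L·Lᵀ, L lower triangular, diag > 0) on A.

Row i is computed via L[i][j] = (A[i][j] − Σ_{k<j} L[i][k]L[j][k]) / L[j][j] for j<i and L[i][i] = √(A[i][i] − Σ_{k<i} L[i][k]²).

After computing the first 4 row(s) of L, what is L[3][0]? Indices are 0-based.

Step 1: L[0][0] = √(16) = 4.
  L[1][0] = (-8) / L[0][0] = -2.
Step 2: L[1][1] = √(4) = 2.
  L[2][0] = (-12) / L[0][0] = -3.
  L[2][1] = (-2) / L[1][1] = -1.
Step 3: L[2][2] = √(9) = 3.
  L[3][0] = (-4) / L[0][0] = -1.
  L[3][1] = (-6) / L[1][1] = -3.
  L[3][2] = (3) / L[2][2] = 1.
Step 4: L[3][3] = √(1) = 1.

L[3][0] = -1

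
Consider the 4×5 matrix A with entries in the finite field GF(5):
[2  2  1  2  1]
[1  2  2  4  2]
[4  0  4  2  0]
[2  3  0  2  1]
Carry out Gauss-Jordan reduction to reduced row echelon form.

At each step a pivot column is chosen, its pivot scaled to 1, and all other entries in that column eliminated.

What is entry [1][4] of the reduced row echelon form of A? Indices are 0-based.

M[1][4] = 3

[1] R0 /= 2  ⇒  (1, 1, 3, 1, 3)
     R1 -= 1·R0  ⇒  (0, 1, 4, 3, 4)
     R2 -= 4·R0  ⇒  (0, 1, 2, 3, 3)
     R3 -= 2·R0  ⇒  (0, 1, 4, 0, 0)
[2] R1 /= 1  ⇒  (0, 1, 4, 3, 4)
     R0 -= 1·R1  ⇒  (1, 0, 4, 3, 4)
     R2 -= 1·R1  ⇒  (0, 0, 3, 0, 4)
     R3 -= 1·R1  ⇒  (0, 0, 0, 2, 1)
[3] R2 /= 3  ⇒  (0, 0, 1, 0, 3)
     R0 -= 4·R2  ⇒  (1, 0, 0, 3, 2)
     R1 -= 4·R2  ⇒  (0, 1, 0, 3, 2)
[4] R3 /= 2  ⇒  (0, 0, 0, 1, 3)
     R0 -= 3·R3  ⇒  (1, 0, 0, 0, 3)
     R1 -= 3·R3  ⇒  (0, 1, 0, 0, 3)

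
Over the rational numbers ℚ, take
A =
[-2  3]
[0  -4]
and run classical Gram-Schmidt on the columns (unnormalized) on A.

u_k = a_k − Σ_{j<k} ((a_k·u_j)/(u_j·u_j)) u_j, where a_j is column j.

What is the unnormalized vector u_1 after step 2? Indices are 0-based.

u_1 = (0, -4)

Step 1: u_0 = a_0 = (-2, 0).
Step 2: u_1 = a_1 − (-3/2)·u_0 = (0, -4).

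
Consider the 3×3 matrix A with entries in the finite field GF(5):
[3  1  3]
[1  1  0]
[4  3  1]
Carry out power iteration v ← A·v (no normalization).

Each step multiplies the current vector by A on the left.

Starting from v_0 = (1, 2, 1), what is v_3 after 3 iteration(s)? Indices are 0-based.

v_0 = (1, 2, 1).
v_1 = A·v_0 = (3, 3, 1).
v_2 = A·v_1 = (0, 1, 2).
v_3 = A·v_2 = (2, 1, 0).

v_3 = (2, 1, 0)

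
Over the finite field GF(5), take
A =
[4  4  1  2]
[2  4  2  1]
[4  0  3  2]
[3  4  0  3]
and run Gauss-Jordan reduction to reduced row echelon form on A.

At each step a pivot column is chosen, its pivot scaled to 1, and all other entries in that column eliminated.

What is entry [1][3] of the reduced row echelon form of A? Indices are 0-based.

step 1: normalize row 0 (÷4) = (1, 1, 4, 3)
  row 1: subtract 2×row0 = (0, 2, 4, 0)
  row 2: subtract 4×row0 = (0, 1, 2, 0)
  row 3: subtract 3×row0 = (0, 1, 3, 4)
step 2: normalize row 1 (÷2) = (0, 1, 2, 0)
  row 0: subtract 1×row1 = (1, 0, 2, 3)
  row 2: subtract 1×row1 = (0, 0, 0, 0)
  row 3: subtract 1×row1 = (0, 0, 1, 4)
step 3: exchange rows 2,3
step 3: normalize row 2 (÷1) = (0, 0, 1, 4)
  row 0: subtract 2×row2 = (1, 0, 0, 0)
  row 1: subtract 2×row2 = (0, 1, 0, 2)
skip col 3 (zero from row 3)

M[1][3] = 2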